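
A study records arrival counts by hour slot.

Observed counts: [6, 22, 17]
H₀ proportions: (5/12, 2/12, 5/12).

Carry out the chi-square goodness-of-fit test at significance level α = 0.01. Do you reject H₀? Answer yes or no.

n = 45; E_i = n·p_i = [18.75, 7.50, 18.75]
χ² = (6−18.75)²/18.75 + (22−7.50)²/7.50 + (17−18.75)²/18.75 = 36.8667
df = 2
p-value (upper-tail) = 0.00000
At α=0.01: p < α → reject H₀

reject H₀: yes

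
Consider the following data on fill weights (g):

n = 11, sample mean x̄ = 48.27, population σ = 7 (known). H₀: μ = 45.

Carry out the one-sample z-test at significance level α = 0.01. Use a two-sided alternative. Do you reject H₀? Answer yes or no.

reject H₀: no

SE = σ/√n = 7/√11 = 2.1106
z = (x̄−μ₀)/SE = (48.27−45)/2.1106 = 1.5493
p-value (two-sided) = 0.12130
At α=0.01: p ≥ α → fail to reject H₀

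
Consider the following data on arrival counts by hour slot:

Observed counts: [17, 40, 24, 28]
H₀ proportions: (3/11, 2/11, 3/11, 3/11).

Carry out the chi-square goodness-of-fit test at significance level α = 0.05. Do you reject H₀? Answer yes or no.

n = 109; E_i = n·p_i = [29.73, 19.82, 29.73, 29.73]
χ² = (17−29.73)²/29.73 + (40−19.82)²/19.82 + (24−29.73)²/29.73 + (28−29.73)²/29.73 = 27.2049
df = 3
p-value (upper-tail) = 0.00001
At α=0.05: p < α → reject H₀

reject H₀: yes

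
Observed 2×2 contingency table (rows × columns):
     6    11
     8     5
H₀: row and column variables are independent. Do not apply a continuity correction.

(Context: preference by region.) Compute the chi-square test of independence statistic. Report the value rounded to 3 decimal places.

test statistic = 2.039

Row totals [17, 13], col totals [14, 16], n=30
χ² = (6−7.93)²/7.93 + (11−9.07)²/9.07 + (8−6.07)²/6.07 + (5−6.93)²/6.93 = 2.0386
df = 1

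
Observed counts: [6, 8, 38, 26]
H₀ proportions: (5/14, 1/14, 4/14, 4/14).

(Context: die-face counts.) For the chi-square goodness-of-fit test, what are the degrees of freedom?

degrees of freedom = 3

df = k − 1 = 4 − 1 = 3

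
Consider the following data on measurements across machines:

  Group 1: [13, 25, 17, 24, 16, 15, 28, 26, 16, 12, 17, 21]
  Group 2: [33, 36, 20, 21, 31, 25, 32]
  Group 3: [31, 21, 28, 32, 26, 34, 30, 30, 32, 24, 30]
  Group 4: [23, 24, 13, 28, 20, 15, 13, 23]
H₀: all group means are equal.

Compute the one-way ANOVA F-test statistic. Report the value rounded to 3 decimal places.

test statistic = 9.890

Group means [19.17, 28.29, 28.91, 19.88], grand mean 23.816
SSB = Σnᵢ(x̄ᵢ−x̄)² = 808.831; SSW = ΣΣ(x−x̄ᵢ)² = 926.879
MSB = 808.831/3 = 269.6104; MSW = 926.879/34 = 27.2612
F = MSB/MSW = 9.8899
df = (3, 34)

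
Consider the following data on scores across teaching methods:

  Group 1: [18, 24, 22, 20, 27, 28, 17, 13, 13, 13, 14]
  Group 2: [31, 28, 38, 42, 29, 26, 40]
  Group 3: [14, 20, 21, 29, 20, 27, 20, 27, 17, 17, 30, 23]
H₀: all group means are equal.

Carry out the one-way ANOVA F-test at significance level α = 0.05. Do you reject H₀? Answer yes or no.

Group means [19.00, 33.43, 22.08], grand mean 23.600
SSB = Σnᵢ(x̄ᵢ−x̄)² = 936.569; SSW = ΣΣ(x−x̄ᵢ)² = 856.631
MSB = 936.569/2 = 468.2845; MSW = 856.631/27 = 31.7271
F = MSB/MSW = 14.7598
df = (2, 27)
p-value (upper-tail) = 0.00005
At α=0.05: p < α → reject H₀

reject H₀: yes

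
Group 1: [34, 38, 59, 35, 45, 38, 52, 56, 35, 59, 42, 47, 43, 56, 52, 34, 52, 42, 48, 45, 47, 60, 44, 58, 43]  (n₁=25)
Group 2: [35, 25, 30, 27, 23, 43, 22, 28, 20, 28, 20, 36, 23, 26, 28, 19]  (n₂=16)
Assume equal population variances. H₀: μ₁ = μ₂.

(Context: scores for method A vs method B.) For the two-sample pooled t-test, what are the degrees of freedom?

df = n₁ + n₂ − 2 = 25 + 16 − 2 = 39

degrees of freedom = 39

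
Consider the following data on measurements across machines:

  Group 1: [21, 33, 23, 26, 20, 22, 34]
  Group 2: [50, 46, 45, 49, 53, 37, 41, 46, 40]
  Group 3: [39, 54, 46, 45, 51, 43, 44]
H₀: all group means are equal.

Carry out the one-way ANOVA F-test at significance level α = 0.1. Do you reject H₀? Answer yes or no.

reject H₀: yes

Group means [25.57, 45.22, 46.00], grand mean 39.478
SSB = Σnᵢ(x̄ᵢ−x̄)² = 1948.469; SSW = ΣΣ(x−x̄ᵢ)² = 561.270
MSB = 1948.469/2 = 974.2346; MSW = 561.270/20 = 28.0635
F = MSB/MSW = 34.7154
df = (2, 20)
p-value (upper-tail) = 0.00000
At α=0.1: p < α → reject H₀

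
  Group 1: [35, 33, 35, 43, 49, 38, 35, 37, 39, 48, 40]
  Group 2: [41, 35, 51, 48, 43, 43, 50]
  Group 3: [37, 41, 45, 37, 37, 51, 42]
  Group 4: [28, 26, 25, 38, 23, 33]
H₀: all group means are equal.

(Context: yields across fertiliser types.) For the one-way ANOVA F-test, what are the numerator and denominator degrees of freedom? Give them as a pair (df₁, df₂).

k = 4 groups, N = 31 total
df = (k−1, N−k) = (4−1, 31−4) = (3, 27)

degrees of freedom = [3, 27]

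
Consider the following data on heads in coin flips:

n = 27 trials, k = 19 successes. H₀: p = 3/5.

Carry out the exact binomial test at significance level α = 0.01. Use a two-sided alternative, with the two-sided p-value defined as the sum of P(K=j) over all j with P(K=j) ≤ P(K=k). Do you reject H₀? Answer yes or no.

reject H₀: no

Exact binomial: n=27, k=19, p₀=3/5=0.6000
P(X=j) = C(n,j)·p₀^j·(1−p₀)^(n−j); p = Σ P(X=j) over j with P(X=j) ≤ P(X=19)
p-value (two-sided) = 0.32860
At α=0.01: p ≥ α → fail to reject H₀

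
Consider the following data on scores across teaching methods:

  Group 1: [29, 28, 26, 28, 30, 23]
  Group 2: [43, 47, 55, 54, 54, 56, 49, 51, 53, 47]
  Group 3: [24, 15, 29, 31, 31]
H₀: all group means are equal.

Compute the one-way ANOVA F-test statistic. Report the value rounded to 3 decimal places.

Group means [27.33, 50.90, 26.00], grand mean 38.238
SSB = Σnᵢ(x̄ᵢ−x̄)² = 3065.576; SSW = ΣΣ(x−x̄ᵢ)² = 378.233
MSB = 3065.576/2 = 1532.7881; MSW = 378.233/18 = 21.0130
F = MSB/MSW = 72.9449
df = (2, 18)

test statistic = 72.945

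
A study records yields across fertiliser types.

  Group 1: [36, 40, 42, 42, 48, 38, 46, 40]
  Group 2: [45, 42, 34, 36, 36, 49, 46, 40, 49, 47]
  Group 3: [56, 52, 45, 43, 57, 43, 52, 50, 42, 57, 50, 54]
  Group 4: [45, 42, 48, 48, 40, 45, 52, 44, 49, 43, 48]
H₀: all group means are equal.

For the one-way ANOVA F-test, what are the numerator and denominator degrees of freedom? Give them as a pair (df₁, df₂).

degrees of freedom = [3, 37]

k = 4 groups, N = 41 total
df = (k−1, N−k) = (4−1, 41−4) = (3, 37)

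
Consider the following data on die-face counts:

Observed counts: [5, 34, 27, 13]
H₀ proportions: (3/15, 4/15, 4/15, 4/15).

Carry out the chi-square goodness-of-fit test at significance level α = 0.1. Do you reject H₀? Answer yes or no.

n = 79; E_i = n·p_i = [15.80, 21.07, 21.07, 21.07]
χ² = (5−15.80)²/15.80 + (34−21.07)²/21.07 + (27−21.07)²/21.07 + (13−21.07)²/21.07 = 20.0823
df = 3
p-value (upper-tail) = 0.00016
At α=0.1: p < α → reject H₀

reject H₀: yes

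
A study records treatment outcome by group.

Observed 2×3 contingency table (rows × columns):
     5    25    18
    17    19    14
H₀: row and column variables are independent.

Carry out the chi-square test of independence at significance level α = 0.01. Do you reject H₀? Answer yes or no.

Row totals [48, 50], col totals [22, 44, 32], n=98
χ² = (5−10.78)²/10.78 + (25−21.55)²/21.55 + (18−15.67)²/15.67 + (17−11.22)²/11.22 + (19−22.45)²/22.45 + (14−16.33)²/16.33 = 7.8261
df = 2
p-value (upper-tail) = 0.01998
At α=0.01: p ≥ α → fail to reject H₀

reject H₀: no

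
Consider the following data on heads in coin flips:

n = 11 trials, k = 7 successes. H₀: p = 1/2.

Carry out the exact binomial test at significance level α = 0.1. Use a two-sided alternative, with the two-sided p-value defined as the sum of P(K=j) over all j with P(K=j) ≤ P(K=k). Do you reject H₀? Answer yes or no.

Exact binomial: n=11, k=7, p₀=1/2=0.5000
P(X=j) = C(n,j)·p₀^j·(1−p₀)^(n−j); p = Σ P(X=j) over j with P(X=j) ≤ P(X=7)
p-value (two-sided) = 0.54883
At α=0.1: p ≥ α → fail to reject H₀

reject H₀: no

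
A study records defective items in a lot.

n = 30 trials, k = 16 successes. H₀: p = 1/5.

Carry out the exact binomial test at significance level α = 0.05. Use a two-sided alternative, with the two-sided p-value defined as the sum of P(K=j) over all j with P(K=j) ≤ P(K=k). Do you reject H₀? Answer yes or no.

Exact binomial: n=30, k=16, p₀=1/5=0.2000
P(X=j) = C(n,j)·p₀^j·(1−p₀)^(n−j); p = Σ P(X=j) over j with P(X=j) ≤ P(X=16)
p-value (two-sided) = 0.00005
At α=0.05: p < α → reject H₀

reject H₀: yes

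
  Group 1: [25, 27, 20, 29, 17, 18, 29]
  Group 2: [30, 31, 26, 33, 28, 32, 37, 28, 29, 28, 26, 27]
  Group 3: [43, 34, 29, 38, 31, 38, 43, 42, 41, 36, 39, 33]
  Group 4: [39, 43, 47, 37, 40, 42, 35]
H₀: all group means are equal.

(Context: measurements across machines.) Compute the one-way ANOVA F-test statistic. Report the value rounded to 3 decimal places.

test statistic = 25.171

Group means [23.57, 29.58, 37.25, 40.43], grand mean 32.895
SSB = Σnᵢ(x̄ᵢ−x̄)² = 1364.984; SSW = ΣΣ(x−x̄ᵢ)² = 614.595
MSB = 1364.984/3 = 454.9946; MSW = 614.595/34 = 18.0763
F = MSB/MSW = 25.1707
df = (3, 34)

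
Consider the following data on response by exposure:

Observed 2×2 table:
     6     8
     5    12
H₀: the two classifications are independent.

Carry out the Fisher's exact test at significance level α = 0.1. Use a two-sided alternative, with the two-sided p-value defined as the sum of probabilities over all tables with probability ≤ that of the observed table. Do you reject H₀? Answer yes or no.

Margins: r₁=14, r₂=17, c₁=11, c₂=20, n=31
p_obs = C(14,6)·C(17,5)/C(31,11); sum pmf over tables with pmf ≤ p_obs
p-value (two-sided) = 0.47747
At α=0.1: p ≥ α → fail to reject H₀

reject H₀: no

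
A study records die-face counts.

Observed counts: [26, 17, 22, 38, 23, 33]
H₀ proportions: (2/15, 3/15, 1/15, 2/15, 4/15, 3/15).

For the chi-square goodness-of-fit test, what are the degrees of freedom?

degrees of freedom = 5

df = k − 1 = 6 − 1 = 5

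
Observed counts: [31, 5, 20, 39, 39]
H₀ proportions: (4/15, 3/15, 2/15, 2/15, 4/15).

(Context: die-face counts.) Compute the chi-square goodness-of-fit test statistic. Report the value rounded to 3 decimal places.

test statistic = 43.910

n = 134; E_i = n·p_i = [35.73, 26.80, 17.87, 17.87, 35.73]
χ² = (31−35.73)²/35.73 + (5−26.80)²/26.80 + (20−17.87)²/17.87 + (39−17.87)²/17.87 + (39−35.73)²/35.73 = 43.9104
df = 4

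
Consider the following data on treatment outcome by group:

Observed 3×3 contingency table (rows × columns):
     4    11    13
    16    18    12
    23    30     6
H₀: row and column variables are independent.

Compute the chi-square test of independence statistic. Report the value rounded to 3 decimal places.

Row totals [28, 46, 59], col totals [43, 59, 31], n=133
χ² = (4−9.05)²/9.05 + (11−12.42)²/12.42 + (13−6.53)²/6.53 + (16−14.87)²/14.87 + (18−20.41)²/20.41 + (12−10.72)²/10.72 + (23−19.08)²/19.08 + (30−26.17)²/26.17 + (6−13.75)²/13.75 = 15.6626
df = 4

test statistic = 15.663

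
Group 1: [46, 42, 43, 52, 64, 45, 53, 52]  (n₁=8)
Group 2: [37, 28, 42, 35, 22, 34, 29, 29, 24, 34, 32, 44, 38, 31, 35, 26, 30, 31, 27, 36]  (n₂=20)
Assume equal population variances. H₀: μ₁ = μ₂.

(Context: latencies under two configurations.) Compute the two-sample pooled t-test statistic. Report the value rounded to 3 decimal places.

x̄₁=49.625, s₁=7.230, n₁=8
x̄₂=32.200, s₂=5.672, n₂=20
s_p² = [7·7.230² + 19·5.672²]/26 = 37.5798
SE = √(s_p²·(1/8+1/20)) = 2.5645
t = (49.625−32.200)/2.5645 = 6.7948
df = 26

test statistic = 6.795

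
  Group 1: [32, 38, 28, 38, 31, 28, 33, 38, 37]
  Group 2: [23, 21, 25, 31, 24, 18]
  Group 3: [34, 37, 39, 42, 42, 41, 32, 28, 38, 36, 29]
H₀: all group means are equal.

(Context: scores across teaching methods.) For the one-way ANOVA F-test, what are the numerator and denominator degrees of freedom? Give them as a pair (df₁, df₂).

k = 3 groups, N = 26 total
df = (k−1, N−k) = (3−1, 26−3) = (2, 23)

degrees of freedom = [2, 23]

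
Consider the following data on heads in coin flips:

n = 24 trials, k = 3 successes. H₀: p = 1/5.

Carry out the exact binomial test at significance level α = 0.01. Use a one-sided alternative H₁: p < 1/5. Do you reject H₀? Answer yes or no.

Exact binomial: n=24, k=3, p₀=1/5=0.2000
P(X≤3) from Σ C(n,i)·p₀^i·(1−p₀)^(n−i)
p-value (one-sided, H₁ less) = 0.26386
At α=0.01: p ≥ α → fail to reject H₀

reject H₀: no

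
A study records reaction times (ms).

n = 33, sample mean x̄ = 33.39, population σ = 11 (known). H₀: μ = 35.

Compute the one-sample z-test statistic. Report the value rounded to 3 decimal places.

SE = σ/√n = 11/√33 = 1.9149
z = (x̄−μ₀)/SE = (33.39−35)/1.9149 = -0.8408

test statistic = -0.841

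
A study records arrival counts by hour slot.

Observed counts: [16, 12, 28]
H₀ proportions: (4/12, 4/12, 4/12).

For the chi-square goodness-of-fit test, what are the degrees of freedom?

degrees of freedom = 2

df = k − 1 = 3 − 1 = 2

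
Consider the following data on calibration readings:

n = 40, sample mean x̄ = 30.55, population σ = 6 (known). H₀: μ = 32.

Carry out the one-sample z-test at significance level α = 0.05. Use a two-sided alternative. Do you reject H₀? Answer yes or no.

SE = σ/√n = 6/√40 = 0.9487
z = (x̄−μ₀)/SE = (30.55−32)/0.9487 = -1.5284
p-value (two-sided) = 0.12640
At α=0.05: p ≥ α → fail to reject H₀

reject H₀: no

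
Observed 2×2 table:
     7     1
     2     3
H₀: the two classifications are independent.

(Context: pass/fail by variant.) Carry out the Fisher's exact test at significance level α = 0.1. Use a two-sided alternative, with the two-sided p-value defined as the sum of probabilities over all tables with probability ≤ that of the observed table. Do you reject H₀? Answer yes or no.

Margins: r₁=8, r₂=5, c₁=9, c₂=4, n=13
p_obs = C(8,7)·C(5,2)/C(13,9); sum pmf over tables with pmf ≤ p_obs
p-value (two-sided) = 0.21678
At α=0.1: p ≥ α → fail to reject H₀

reject H₀: no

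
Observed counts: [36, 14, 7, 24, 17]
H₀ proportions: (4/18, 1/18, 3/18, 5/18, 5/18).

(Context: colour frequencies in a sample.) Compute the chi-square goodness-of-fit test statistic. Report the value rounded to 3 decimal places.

n = 98; E_i = n·p_i = [21.78, 5.44, 16.33, 27.22, 27.22]
χ² = (36−21.78)²/21.78 + (14−5.44)²/5.44 + (7−16.33)²/16.33 + (24−27.22)²/27.22 + (17−27.22)²/27.22 = 32.2857
df = 4

test statistic = 32.286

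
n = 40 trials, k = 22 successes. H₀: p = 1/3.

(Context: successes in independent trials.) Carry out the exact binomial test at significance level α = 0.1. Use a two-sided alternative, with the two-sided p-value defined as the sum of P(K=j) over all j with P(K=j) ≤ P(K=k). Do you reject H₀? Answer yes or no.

Exact binomial: n=40, k=22, p₀=1/3=0.3333
P(X=j) = C(n,j)·p₀^j·(1−p₀)^(n−j); p = Σ P(X=j) over j with P(X=j) ≤ P(X=22)
p-value (two-sided) = 0.00640
At α=0.1: p < α → reject H₀

reject H₀: yes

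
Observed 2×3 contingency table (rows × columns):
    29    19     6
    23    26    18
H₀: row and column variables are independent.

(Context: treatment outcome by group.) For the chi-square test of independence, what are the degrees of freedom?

degrees of freedom = 2

df = (r−1)(c−1) = (2−1)·(3−1) = 2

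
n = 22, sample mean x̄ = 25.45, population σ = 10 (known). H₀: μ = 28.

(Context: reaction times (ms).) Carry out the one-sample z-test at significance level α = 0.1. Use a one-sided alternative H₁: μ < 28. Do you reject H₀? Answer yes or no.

SE = σ/√n = 10/√22 = 2.1320
z = (x̄−μ₀)/SE = (25.45−28)/2.1320 = -1.1961
p-value (one-sided, H₁ less) = 0.11584
At α=0.1: p ≥ α → fail to reject H₀

reject H₀: no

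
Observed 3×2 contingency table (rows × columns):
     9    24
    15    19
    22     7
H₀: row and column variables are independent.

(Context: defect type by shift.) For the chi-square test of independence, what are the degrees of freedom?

df = (r−1)(c−1) = (3−1)·(2−1) = 2

degrees of freedom = 2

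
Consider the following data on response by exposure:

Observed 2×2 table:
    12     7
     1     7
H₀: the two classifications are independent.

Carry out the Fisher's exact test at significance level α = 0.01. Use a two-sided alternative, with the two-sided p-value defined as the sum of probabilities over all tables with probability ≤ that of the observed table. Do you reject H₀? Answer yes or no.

reject H₀: no

Margins: r₁=19, r₂=8, c₁=13, c₂=14, n=27
p_obs = C(19,12)·C(8,1)/C(27,13); sum pmf over tables with pmf ≤ p_obs
p-value (two-sided) = 0.03285
At α=0.01: p ≥ α → fail to reject H₀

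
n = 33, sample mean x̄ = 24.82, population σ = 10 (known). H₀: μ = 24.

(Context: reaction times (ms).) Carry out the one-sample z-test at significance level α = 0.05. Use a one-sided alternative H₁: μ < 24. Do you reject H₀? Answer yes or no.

SE = σ/√n = 10/√33 = 1.7408
z = (x̄−μ₀)/SE = (24.82−24)/1.7408 = 0.4711
p-value (one-sided, H₁ less) = 0.68120
At α=0.05: p ≥ α → fail to reject H₀

reject H₀: no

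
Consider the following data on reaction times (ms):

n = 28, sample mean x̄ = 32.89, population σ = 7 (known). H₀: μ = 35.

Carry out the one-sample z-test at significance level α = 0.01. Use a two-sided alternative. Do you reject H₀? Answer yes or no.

reject H₀: no

SE = σ/√n = 7/√28 = 1.3229
z = (x̄−μ₀)/SE = (32.89−35)/1.3229 = -1.5950
p-value (two-sided) = 0.11071
At α=0.01: p ≥ α → fail to reject H₀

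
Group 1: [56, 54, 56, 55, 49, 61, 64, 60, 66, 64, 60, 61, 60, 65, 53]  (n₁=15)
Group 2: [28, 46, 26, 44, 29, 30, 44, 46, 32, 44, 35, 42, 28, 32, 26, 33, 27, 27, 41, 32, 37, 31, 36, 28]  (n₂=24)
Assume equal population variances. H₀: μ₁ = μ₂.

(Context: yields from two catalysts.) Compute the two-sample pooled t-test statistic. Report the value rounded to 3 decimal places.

test statistic = 11.938

x̄₁=58.933, s₁=4.935, n₁=15
x̄₂=34.333, s₂=6.945, n₂=24
s_p² = [14·4.935² + 23·6.945²]/37 = 39.1964
SE = √(s_p²·(1/15+1/24)) = 2.0606
t = (58.933−34.333)/2.0606 = 11.9380
df = 37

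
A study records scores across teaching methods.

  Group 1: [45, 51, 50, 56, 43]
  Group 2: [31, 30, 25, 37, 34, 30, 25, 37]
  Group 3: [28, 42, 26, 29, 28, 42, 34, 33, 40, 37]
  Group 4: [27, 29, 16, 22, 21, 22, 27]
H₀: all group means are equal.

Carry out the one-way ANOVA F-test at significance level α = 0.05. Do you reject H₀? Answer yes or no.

reject H₀: yes

Group means [49.00, 31.12, 33.90, 23.43], grand mean 33.233
SSB = Σnᵢ(x̄ᵢ−x̄)² = 1955.877; SSW = ΣΣ(x−x̄ᵢ)² = 717.489
MSB = 1955.877/3 = 651.9591; MSW = 717.489/26 = 27.5957
F = MSB/MSW = 23.6254
df = (3, 26)
p-value (upper-tail) = 0.00000
At α=0.05: p < α → reject H₀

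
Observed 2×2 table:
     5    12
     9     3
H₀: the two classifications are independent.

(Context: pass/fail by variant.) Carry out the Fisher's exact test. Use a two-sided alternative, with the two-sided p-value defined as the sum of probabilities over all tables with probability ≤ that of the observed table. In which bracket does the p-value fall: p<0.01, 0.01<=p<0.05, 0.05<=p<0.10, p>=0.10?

p-value bracket: 0.01<=p<0.05

Margins: r₁=17, r₂=12, c₁=14, c₂=15, n=29
p_obs = C(17,5)·C(12,9)/C(29,14); sum pmf over tables with pmf ≤ p_obs
p-value (two-sided) = 0.02533
→ bracket: 0.01<=p<0.05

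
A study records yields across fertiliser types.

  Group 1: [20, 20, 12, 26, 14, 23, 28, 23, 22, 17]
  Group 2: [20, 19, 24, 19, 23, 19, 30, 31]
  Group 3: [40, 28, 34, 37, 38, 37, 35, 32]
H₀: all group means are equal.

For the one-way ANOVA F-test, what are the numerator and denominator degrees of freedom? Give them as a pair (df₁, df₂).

k = 3 groups, N = 26 total
df = (k−1, N−k) = (3−1, 26−3) = (2, 23)

degrees of freedom = [2, 23]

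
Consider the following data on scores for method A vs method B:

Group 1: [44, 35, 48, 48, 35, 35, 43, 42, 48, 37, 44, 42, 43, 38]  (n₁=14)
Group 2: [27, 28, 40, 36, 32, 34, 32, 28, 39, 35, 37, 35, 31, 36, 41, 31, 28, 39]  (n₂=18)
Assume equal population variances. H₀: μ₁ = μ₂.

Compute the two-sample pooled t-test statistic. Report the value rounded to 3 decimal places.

x̄₁=41.571, s₁=4.831, n₁=14
x̄₂=33.833, s₂=4.449, n₂=18
s_p² = [13·4.831² + 17·4.449²]/30 = 21.3310
SE = √(s_p²·(1/14+1/18)) = 1.6458
t = (41.571−33.833)/1.6458 = 4.7017
df = 30

test statistic = 4.702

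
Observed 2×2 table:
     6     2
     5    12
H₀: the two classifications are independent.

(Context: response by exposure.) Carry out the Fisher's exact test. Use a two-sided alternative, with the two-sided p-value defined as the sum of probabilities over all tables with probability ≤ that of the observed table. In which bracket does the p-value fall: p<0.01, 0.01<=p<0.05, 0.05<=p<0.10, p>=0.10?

Margins: r₁=8, r₂=17, c₁=11, c₂=14, n=25
p_obs = C(8,6)·C(17,5)/C(25,11); sum pmf over tables with pmf ≤ p_obs
p-value (two-sided) = 0.08098
→ bracket: 0.05<=p<0.10

p-value bracket: 0.05<=p<0.10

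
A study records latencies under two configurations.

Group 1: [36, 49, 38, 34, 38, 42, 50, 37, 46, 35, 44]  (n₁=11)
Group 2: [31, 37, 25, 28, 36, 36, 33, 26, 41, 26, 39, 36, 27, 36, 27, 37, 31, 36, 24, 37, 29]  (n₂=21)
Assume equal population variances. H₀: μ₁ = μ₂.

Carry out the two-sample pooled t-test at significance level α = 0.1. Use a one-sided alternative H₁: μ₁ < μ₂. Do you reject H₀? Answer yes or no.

x̄₁=40.818, s₁=5.689, n₁=11
x̄₂=32.286, s₂=5.226, n₂=21
s_p² = [10·5.689² + 20·5.226²]/30 = 28.9974
SE = √(s_p²·(1/11+1/21)) = 2.0042
t = (40.818−32.286)/2.0042 = 4.2572
df = 30
p-value (one-sided, H₁ less) = 0.99991
At α=0.1: p ≥ α → fail to reject H₀

reject H₀: no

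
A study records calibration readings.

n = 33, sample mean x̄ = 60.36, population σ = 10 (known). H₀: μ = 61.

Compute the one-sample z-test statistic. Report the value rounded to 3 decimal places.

SE = σ/√n = 10/√33 = 1.7408
z = (x̄−μ₀)/SE = (60.36−61)/1.7408 = -0.3677

test statistic = -0.368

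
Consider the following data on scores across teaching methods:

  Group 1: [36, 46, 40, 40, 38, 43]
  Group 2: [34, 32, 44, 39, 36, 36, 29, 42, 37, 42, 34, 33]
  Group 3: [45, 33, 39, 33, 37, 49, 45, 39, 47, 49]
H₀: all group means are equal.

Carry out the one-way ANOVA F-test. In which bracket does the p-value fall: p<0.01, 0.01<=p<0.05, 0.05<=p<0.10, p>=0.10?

Group means [40.50, 36.50, 41.60], grand mean 39.179
SSB = Σnᵢ(x̄ᵢ−x̄)² = 155.207; SSW = ΣΣ(x−x̄ᵢ)² = 632.900
MSB = 155.207/2 = 77.6036; MSW = 632.900/25 = 25.3160
F = MSB/MSW = 3.0654
df = (2, 25)
p-value (upper-tail) = 0.06447
→ bracket: 0.05<=p<0.10

p-value bracket: 0.05<=p<0.10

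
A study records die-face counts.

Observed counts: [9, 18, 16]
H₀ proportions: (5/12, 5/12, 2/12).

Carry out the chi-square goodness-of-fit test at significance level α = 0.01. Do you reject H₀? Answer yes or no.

reject H₀: yes

n = 43; E_i = n·p_i = [17.92, 17.92, 7.17]
χ² = (9−17.92)²/17.92 + (18−17.92)²/17.92 + (16−7.17)²/7.17 = 15.3256
df = 2
p-value (upper-tail) = 0.00047
At α=0.01: p < α → reject H₀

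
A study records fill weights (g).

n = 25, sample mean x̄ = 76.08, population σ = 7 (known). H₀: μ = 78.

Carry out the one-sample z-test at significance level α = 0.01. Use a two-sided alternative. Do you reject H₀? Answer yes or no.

reject H₀: no

SE = σ/√n = 7/√25 = 1.4000
z = (x̄−μ₀)/SE = (76.08−78)/1.4000 = -1.3714
p-value (two-sided) = 0.17024
At α=0.01: p ≥ α → fail to reject H₀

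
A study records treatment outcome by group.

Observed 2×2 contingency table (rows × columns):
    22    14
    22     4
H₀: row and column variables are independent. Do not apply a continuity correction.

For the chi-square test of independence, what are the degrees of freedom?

degrees of freedom = 1

df = (r−1)(c−1) = (2−1)·(2−1) = 1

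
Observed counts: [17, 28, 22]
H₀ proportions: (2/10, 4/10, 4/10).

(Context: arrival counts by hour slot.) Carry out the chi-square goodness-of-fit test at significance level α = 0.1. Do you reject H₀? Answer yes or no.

n = 67; E_i = n·p_i = [13.40, 26.80, 26.80]
χ² = (17−13.40)²/13.40 + (28−26.80)²/26.80 + (22−26.80)²/26.80 = 1.8806
df = 2
p-value (upper-tail) = 0.39051
At α=0.1: p ≥ α → fail to reject H₀

reject H₀: no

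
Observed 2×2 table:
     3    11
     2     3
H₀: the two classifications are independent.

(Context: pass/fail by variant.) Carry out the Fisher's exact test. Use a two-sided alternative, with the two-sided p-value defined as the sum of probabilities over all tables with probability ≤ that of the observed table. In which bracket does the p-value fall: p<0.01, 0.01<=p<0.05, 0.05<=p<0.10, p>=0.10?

Margins: r₁=14, r₂=5, c₁=5, c₂=14, n=19
p_obs = C(14,3)·C(5,2)/C(19,5); sum pmf over tables with pmf ≤ p_obs
p-value (two-sided) = 0.56957
→ bracket: p>=0.10

p-value bracket: p>=0.10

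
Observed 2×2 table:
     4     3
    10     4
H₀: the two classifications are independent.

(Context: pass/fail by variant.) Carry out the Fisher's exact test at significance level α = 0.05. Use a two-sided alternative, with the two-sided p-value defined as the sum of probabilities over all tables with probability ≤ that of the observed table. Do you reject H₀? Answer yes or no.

Margins: r₁=7, r₂=14, c₁=14, c₂=7, n=21
p_obs = C(7,4)·C(14,10)/C(21,14); sum pmf over tables with pmf ≤ p_obs
p-value (two-sided) = 0.63844
At α=0.05: p ≥ α → fail to reject H₀

reject H₀: no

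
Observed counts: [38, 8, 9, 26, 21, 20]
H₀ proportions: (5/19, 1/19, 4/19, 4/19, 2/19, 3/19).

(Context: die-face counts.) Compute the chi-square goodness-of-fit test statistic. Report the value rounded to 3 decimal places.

test statistic = 17.523

n = 122; E_i = n·p_i = [32.11, 6.42, 25.68, 25.68, 12.84, 19.26]
χ² = (38−32.11)²/32.11 + (8−6.42)²/6.42 + (9−25.68)²/25.68 + (26−25.68)²/25.68 + (21−12.84)²/12.84 + (20−19.26)²/19.26 = 17.5228
df = 5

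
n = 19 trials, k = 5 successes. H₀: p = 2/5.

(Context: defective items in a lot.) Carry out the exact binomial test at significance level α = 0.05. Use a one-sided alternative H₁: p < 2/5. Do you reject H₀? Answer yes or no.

reject H₀: no

Exact binomial: n=19, k=5, p₀=2/5=0.4000
P(X≤5) from Σ C(n,i)·p₀^i·(1−p₀)^(n−i)
p-value (one-sided, H₁ less) = 0.16292
At α=0.05: p ≥ α → fail to reject H₀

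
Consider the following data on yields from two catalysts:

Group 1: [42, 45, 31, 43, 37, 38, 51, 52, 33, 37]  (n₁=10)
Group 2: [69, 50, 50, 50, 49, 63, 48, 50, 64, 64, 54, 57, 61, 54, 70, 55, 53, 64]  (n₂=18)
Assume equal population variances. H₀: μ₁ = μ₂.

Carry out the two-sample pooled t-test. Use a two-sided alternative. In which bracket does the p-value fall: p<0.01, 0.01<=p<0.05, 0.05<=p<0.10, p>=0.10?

p-value bracket: p<0.01

x̄₁=40.900, s₁=7.047, n₁=10
x̄₂=56.944, s₂=7.239, n₂=18
s_p² = [9·7.047² + 17·7.239²]/26 = 51.4556
SE = √(s_p²·(1/10+1/18)) = 2.8292
t = (40.900−56.944)/2.8292 = -5.6711
df = 26
p-value (two-sided) = 0.00001
→ bracket: p<0.01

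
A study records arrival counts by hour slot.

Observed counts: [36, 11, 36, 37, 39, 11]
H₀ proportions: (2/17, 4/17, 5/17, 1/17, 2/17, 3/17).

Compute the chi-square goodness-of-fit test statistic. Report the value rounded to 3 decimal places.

test statistic = 140.728

n = 170; E_i = n·p_i = [20.00, 40.00, 50.00, 10.00, 20.00, 30.00]
χ² = (36−20.00)²/20.00 + (11−40.00)²/40.00 + (36−50.00)²/50.00 + (37−10.00)²/10.00 + (39−20.00)²/20.00 + (11−30.00)²/30.00 = 140.7283
df = 5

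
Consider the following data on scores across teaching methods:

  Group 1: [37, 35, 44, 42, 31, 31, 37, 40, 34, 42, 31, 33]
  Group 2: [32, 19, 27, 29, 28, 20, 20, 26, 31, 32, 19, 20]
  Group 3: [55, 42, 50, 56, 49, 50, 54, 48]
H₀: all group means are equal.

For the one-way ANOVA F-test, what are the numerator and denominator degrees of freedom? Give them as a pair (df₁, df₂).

k = 3 groups, N = 32 total
df = (k−1, N−k) = (3−1, 32−3) = (2, 29)

degrees of freedom = [2, 29]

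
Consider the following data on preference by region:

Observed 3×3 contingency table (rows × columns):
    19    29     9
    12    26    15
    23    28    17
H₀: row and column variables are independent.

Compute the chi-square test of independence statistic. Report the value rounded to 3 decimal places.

Row totals [57, 53, 68], col totals [54, 83, 41], n=178
χ² = (19−17.29)²/17.29 + (29−26.58)²/26.58 + (9−13.13)²/13.13 + (12−16.08)²/16.08 + (26−24.71)²/24.71 + (15−12.21)²/12.21 + (23−20.63)²/20.63 + (28−31.71)²/31.71 + (17−15.66)²/15.66 = 4.2483
df = 4

test statistic = 4.248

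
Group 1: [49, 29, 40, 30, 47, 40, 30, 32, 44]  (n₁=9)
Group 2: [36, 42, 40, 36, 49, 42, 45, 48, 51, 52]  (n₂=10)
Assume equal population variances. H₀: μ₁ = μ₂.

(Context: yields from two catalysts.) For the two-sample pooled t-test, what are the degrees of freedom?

df = n₁ + n₂ − 2 = 9 + 10 − 2 = 17

degrees of freedom = 17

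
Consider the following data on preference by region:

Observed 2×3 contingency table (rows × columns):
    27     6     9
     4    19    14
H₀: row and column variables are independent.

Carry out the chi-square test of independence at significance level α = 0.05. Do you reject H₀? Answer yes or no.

reject H₀: yes

Row totals [42, 37], col totals [31, 25, 23], n=79
χ² = (27−16.48)²/16.48 + (6−13.29)²/13.29 + (9−12.23)²/12.23 + (4−14.52)²/14.52 + (19−11.71)²/11.71 + (14−10.77)²/10.77 = 24.6939
df = 2
p-value (upper-tail) = 0.00000
At α=0.05: p < α → reject H₀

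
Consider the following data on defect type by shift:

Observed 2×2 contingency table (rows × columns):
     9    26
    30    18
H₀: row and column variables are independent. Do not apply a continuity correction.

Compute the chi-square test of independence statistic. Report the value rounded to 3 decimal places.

Row totals [35, 48], col totals [39, 44], n=83
χ² = (9−16.45)²/16.45 + (26−18.55)²/18.55 + (30−22.55)²/22.55 + (18−25.45)²/25.45 = 10.9958
df = 1

test statistic = 10.996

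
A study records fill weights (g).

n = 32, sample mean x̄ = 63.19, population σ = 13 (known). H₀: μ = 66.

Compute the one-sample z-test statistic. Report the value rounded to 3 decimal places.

test statistic = -1.223

SE = σ/√n = 13/√32 = 2.2981
z = (x̄−μ₀)/SE = (63.19−66)/2.2981 = -1.2228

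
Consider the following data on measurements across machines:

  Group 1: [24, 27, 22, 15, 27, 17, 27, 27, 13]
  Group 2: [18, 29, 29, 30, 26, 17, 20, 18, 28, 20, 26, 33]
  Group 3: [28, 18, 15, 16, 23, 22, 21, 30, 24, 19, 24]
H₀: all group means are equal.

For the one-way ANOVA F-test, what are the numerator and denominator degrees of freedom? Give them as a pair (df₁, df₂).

degrees of freedom = [2, 29]

k = 3 groups, N = 32 total
df = (k−1, N−k) = (3−1, 32−3) = (2, 29)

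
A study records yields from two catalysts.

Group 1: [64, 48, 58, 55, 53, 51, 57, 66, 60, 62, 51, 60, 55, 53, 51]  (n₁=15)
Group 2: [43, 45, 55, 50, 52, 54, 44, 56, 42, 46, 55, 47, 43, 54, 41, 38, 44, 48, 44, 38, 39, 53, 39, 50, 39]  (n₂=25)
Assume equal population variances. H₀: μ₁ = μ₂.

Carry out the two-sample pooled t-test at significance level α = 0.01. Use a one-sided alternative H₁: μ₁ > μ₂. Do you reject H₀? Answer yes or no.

x̄₁=56.267, s₁=5.311, n₁=15
x̄₂=46.360, s₂=5.971, n₂=25
s_p² = [14·5.311² + 24·5.971²]/38 = 32.9130
SE = √(s_p²·(1/15+1/25)) = 1.8737
t = (56.267−46.360)/1.8737 = 5.2872
df = 38
p-value (one-sided, H₁ greater) = 0.00000
At α=0.01: p < α → reject H₀

reject H₀: yes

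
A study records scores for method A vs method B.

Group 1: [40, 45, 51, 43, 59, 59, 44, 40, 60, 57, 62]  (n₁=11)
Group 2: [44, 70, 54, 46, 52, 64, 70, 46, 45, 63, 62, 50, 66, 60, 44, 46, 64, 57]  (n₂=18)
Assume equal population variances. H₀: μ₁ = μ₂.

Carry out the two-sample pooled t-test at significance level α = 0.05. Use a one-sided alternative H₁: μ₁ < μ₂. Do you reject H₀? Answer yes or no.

x̄₁=50.909, s₁=8.700, n₁=11
x̄₂=55.722, s₂=9.348, n₂=18
s_p² = [10·8.700² + 17·9.348²]/27 = 83.0563
SE = √(s_p²·(1/11+1/18)) = 3.4878
t = (50.909−55.722)/3.4878 = -1.3800
df = 27
p-value (one-sided, H₁ less) = 0.08946
At α=0.05: p ≥ α → fail to reject H₀

reject H₀: no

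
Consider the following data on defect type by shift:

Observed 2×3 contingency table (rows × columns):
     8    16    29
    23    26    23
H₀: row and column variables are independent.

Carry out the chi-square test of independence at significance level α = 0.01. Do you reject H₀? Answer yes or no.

reject H₀: no

Row totals [53, 72], col totals [31, 42, 52], n=125
χ² = (8−13.14)²/13.14 + (16−17.81)²/17.81 + (29−22.05)²/22.05 + (23−17.86)²/17.86 + (26−24.19)²/24.19 + (23−29.95)²/29.95 = 7.6194
df = 2
p-value (upper-tail) = 0.02216
At α=0.01: p ≥ α → fail to reject H₀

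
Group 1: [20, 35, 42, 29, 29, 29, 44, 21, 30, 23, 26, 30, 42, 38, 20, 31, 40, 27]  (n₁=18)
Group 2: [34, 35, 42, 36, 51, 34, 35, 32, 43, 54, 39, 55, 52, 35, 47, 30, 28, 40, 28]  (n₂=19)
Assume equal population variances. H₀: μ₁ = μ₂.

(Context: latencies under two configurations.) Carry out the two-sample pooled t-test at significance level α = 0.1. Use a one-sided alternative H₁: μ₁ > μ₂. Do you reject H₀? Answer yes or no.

x̄₁=30.889, s₁=7.738, n₁=18
x̄₂=39.474, s₂=8.688, n₂=19
s_p² = [17·7.738² + 18·8.688²]/35 = 67.9004
SE = √(s_p²·(1/18+1/19)) = 2.7103
t = (30.889−39.474)/2.7103 = -3.1674
df = 35
p-value (one-sided, H₁ greater) = 0.99841
At α=0.1: p ≥ α → fail to reject H₀

reject H₀: no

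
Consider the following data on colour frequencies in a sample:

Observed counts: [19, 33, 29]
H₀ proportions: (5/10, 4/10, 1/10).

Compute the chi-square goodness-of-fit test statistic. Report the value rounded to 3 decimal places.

n = 81; E_i = n·p_i = [40.50, 32.40, 8.10]
χ² = (19−40.50)²/40.50 + (33−32.40)²/32.40 + (29−8.10)²/8.10 = 65.3519
df = 2

test statistic = 65.352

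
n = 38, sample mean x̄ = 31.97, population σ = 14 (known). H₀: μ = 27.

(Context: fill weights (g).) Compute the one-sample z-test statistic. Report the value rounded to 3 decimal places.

SE = σ/√n = 14/√38 = 2.2711
z = (x̄−μ₀)/SE = (31.97−27)/2.2711 = 2.1884

test statistic = 2.188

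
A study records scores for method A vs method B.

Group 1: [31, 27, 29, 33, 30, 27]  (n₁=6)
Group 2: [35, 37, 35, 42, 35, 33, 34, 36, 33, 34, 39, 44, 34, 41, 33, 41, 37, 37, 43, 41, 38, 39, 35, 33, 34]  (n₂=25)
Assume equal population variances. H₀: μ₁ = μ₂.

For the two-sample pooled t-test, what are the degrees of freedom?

df = n₁ + n₂ − 2 = 6 + 25 − 2 = 29

degrees of freedom = 29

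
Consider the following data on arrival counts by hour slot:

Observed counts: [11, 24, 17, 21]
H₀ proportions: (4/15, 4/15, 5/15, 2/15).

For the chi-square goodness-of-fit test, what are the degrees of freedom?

df = k − 1 = 4 − 1 = 3

degrees of freedom = 3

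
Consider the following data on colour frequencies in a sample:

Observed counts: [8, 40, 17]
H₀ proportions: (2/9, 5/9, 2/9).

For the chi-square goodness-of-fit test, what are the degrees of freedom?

degrees of freedom = 2

df = k − 1 = 3 − 1 = 2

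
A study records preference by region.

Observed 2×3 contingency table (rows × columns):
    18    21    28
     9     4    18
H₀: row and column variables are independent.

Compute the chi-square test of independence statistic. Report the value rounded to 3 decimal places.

Row totals [67, 31], col totals [27, 25, 46], n=98
χ² = (18−18.46)²/18.46 + (21−17.09)²/17.09 + (28−31.45)²/31.45 + (9−8.54)²/8.54 + (4−7.91)²/7.91 + (18−14.55)²/14.55 = 4.0569
df = 2

test statistic = 4.057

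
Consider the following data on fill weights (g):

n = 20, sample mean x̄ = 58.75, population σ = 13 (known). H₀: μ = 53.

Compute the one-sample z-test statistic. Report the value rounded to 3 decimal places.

test statistic = 1.978

SE = σ/√n = 13/√20 = 2.9069
z = (x̄−μ₀)/SE = (58.75−53)/2.9069 = 1.9781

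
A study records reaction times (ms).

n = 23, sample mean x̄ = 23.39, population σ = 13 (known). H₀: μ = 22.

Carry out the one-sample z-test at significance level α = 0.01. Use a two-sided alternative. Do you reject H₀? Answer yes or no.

SE = σ/√n = 13/√23 = 2.7107
z = (x̄−μ₀)/SE = (23.39−22)/2.7107 = 0.5128
p-value (two-sided) = 0.60810
At α=0.01: p ≥ α → fail to reject H₀

reject H₀: no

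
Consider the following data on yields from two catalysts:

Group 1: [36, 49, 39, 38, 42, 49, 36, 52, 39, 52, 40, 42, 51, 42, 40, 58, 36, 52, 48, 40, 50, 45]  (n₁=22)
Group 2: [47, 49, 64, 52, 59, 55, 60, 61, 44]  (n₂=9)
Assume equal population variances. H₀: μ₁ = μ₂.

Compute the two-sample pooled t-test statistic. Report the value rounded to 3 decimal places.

x̄₁=44.364, s₁=6.455, n₁=22
x̄₂=54.556, s₂=6.948, n₂=9
s_p² = [21·6.455² + 8·6.948²]/29 = 43.4936
SE = √(s_p²·(1/22+1/9)) = 2.6095
t = (44.364−54.556)/2.6095 = -3.9057
df = 29

test statistic = -3.906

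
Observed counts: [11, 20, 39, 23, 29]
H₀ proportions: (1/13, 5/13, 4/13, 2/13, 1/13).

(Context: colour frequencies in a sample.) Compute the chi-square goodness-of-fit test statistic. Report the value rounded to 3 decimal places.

test statistic = 57.736

n = 122; E_i = n·p_i = [9.38, 46.92, 37.54, 18.77, 9.38]
χ² = (11−9.38)²/9.38 + (20−46.92)²/46.92 + (39−37.54)²/37.54 + (23−18.77)²/18.77 + (29−9.38)²/9.38 = 57.7357
df = 4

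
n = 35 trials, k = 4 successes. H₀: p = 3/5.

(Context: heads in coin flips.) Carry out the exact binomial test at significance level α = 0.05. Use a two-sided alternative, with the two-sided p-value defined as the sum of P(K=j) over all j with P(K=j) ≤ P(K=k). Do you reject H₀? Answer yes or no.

Exact binomial: n=35, k=4, p₀=3/5=0.6000
P(X=j) = C(n,j)·p₀^j·(1−p₀)^(n−j); p = Σ P(X=j) over j with P(X=j) ≤ P(X=4)
p-value (two-sided) = 0.00000
At α=0.05: p < α → reject H₀

reject H₀: yes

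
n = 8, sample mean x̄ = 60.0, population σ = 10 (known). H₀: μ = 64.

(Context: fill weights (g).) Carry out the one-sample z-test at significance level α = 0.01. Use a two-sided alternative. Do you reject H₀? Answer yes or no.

SE = σ/√n = 10/√8 = 3.5355
z = (x̄−μ₀)/SE = (60.0−64)/3.5355 = -1.1314
p-value (two-sided) = 0.25790
At α=0.01: p ≥ α → fail to reject H₀

reject H₀: no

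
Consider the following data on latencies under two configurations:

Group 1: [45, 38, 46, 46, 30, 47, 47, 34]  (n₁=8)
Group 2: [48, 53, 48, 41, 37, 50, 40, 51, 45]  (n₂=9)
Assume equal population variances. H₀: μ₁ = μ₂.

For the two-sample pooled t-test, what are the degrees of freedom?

df = n₁ + n₂ − 2 = 8 + 9 − 2 = 15

degrees of freedom = 15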